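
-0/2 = 0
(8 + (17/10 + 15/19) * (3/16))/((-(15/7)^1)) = -180173/45600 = -3.95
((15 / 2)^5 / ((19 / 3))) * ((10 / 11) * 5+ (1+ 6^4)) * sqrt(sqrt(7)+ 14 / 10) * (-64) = -13046366250 * sqrt(35+ 25 * sqrt(7)) / 209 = -627787806.67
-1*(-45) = 45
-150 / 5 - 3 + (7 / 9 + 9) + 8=-137 / 9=-15.22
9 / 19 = 0.47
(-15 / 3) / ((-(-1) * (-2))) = 5 / 2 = 2.50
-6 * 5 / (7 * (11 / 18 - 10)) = 540 / 1183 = 0.46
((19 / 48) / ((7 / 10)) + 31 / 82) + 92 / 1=640195 / 6888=92.94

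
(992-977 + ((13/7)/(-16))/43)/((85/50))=361135/40936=8.82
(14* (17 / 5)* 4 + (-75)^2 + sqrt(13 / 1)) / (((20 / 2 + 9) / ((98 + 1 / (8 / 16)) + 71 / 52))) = 5271* sqrt(13) / 988 + 153264867 / 4940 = 31044.51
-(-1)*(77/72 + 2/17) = 1453/1224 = 1.19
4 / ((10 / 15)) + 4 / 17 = 6.24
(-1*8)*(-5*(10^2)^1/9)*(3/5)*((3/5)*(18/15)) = 192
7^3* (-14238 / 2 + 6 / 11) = -26857929 / 11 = -2441629.91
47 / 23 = 2.04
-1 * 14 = -14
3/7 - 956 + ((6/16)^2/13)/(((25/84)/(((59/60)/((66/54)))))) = -7651981829/8008000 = -955.54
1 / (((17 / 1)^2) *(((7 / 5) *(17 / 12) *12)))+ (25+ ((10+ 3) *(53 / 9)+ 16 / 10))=159643247 / 1547595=103.16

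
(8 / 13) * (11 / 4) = 22 / 13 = 1.69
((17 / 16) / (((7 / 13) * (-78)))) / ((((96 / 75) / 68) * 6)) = -7225 / 32256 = -0.22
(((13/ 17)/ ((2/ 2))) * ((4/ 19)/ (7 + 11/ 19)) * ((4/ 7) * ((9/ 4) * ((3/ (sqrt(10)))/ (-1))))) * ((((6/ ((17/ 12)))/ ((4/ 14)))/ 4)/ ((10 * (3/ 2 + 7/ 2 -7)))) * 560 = 2457 * sqrt(10)/ 2890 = 2.69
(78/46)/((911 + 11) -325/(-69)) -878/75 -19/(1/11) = -1058439704/4795725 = -220.70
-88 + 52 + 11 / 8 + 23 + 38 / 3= 25 / 24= 1.04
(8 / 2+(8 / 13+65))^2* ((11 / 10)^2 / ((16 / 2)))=3964081 / 5408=733.00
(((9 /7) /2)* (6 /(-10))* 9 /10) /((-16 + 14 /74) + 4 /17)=0.02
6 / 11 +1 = 17 / 11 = 1.55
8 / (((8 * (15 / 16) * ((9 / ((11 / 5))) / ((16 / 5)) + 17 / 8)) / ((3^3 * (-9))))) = -228096 / 2995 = -76.16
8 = 8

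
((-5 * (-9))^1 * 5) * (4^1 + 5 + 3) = 2700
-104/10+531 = 2603/5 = 520.60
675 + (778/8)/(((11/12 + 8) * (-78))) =1877461/2782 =674.86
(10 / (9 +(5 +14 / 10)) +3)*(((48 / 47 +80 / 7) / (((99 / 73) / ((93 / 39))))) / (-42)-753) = -2749.86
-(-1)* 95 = 95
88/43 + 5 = 303/43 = 7.05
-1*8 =-8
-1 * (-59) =59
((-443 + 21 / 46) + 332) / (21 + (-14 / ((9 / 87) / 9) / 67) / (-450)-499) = 25552125 / 110480362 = 0.23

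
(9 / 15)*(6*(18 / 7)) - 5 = 149 / 35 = 4.26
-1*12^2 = -144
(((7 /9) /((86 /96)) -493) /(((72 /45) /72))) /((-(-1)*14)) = -1581.85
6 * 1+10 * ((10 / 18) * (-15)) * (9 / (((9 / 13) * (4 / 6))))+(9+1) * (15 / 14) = -11258 / 7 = -1608.29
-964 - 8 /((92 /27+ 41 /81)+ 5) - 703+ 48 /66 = -6620333 /3971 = -1667.17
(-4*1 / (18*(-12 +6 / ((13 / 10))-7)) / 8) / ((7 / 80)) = 260 / 11781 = 0.02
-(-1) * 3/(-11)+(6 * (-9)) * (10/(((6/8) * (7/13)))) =-102981/77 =-1337.42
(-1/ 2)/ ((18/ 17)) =-0.47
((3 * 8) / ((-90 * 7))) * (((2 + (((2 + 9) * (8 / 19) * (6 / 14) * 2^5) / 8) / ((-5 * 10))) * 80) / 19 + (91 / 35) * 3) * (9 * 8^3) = -241465344 / 88445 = -2730.12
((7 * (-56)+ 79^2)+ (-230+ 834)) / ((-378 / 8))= -136.57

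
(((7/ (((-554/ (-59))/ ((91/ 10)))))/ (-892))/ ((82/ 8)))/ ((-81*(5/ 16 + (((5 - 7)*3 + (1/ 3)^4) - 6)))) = -150332/ 191604685205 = -0.00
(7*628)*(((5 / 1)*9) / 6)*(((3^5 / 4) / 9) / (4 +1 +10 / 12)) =38151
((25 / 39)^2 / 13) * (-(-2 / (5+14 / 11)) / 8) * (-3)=-6875 / 1819116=-0.00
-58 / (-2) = 29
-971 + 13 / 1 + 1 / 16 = -15327 / 16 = -957.94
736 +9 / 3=739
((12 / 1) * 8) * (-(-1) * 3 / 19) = 15.16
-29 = -29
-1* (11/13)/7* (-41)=4.96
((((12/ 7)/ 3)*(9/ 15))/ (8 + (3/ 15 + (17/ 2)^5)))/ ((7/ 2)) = 768/ 347929253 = 0.00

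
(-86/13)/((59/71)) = -6106/767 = -7.96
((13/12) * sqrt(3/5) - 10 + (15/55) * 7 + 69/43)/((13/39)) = -9204/473 + 13 * sqrt(15)/20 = -16.94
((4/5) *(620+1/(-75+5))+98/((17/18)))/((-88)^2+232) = 892133/11864300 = 0.08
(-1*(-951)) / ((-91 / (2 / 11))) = -1902 / 1001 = -1.90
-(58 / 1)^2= -3364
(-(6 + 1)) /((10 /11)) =-77 /10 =-7.70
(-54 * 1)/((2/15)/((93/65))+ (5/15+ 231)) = -7533/32284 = -0.23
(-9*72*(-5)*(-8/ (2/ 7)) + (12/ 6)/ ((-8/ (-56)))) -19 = -90725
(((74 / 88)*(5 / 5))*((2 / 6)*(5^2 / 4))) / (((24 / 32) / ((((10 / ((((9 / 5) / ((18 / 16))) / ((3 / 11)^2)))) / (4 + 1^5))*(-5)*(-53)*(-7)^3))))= -420389375 / 21296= -19740.30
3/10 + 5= 5.30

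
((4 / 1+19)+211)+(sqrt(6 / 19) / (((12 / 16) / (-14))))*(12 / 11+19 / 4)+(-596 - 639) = -1001 - 3598*sqrt(114) / 627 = -1062.27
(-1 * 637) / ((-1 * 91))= 7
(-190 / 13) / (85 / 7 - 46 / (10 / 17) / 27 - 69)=179550 / 734071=0.24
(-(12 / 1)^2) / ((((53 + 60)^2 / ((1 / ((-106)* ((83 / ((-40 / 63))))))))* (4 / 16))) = -1280 / 393195817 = -0.00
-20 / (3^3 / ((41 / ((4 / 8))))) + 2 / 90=-8197 / 135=-60.72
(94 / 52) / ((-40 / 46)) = -1081 / 520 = -2.08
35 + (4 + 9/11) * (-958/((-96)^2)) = 1748693/50688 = 34.50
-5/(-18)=5/18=0.28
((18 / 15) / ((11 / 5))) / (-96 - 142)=-3 / 1309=-0.00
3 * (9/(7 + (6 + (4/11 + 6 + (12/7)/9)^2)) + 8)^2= 1781304846312963/8915533120321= 199.80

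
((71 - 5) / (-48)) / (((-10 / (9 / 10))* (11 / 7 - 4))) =-693 / 13600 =-0.05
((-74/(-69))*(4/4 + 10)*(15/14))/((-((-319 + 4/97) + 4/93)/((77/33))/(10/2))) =30596225/66169597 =0.46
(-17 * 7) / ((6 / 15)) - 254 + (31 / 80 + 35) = -41289 / 80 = -516.11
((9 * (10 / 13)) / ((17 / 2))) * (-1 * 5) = -900 / 221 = -4.07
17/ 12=1.42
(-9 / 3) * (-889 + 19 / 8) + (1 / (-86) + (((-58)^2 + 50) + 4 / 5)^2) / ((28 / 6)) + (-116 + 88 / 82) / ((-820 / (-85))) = 253132525621621 / 101196200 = 2501403.47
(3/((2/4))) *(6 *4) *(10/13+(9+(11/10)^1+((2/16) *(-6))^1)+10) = 188316/65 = 2897.17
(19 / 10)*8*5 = 76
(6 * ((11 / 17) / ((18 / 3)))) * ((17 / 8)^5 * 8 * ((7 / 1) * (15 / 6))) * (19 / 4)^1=18644.90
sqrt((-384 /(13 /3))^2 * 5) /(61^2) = 1152 * sqrt(5) /48373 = 0.05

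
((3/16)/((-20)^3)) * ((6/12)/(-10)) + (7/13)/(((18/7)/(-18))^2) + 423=14955520039/33280000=449.38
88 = 88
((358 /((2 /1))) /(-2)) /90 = -179 /180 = -0.99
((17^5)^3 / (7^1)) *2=817835157574233083.71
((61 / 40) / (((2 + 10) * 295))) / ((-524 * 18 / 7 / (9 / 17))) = -427 / 2522745600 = -0.00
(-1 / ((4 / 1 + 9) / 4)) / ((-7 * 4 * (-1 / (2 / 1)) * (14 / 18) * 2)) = -9 / 637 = -0.01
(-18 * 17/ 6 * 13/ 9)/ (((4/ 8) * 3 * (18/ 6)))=-442/ 27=-16.37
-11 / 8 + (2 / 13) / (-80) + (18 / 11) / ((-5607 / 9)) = -1229027 / 890890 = -1.38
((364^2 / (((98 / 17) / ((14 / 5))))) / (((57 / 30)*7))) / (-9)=-91936 / 171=-537.64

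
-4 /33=-0.12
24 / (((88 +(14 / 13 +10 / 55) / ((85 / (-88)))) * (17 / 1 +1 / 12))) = 7956 / 490975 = 0.02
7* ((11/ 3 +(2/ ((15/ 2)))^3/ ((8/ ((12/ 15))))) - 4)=-39151/ 16875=-2.32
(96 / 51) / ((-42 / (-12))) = 64 / 119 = 0.54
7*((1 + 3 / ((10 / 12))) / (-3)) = -161 / 15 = -10.73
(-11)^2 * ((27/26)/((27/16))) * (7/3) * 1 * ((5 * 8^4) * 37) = 5134581760/39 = 131655942.56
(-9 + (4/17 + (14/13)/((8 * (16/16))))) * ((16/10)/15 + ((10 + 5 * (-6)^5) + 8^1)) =3705967303/11050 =335381.66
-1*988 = -988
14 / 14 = 1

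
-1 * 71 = -71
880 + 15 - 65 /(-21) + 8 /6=6296 /7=899.43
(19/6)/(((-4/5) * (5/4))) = -19/6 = -3.17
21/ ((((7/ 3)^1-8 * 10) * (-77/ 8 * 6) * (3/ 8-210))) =-32/ 1432717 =-0.00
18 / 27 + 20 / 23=106 / 69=1.54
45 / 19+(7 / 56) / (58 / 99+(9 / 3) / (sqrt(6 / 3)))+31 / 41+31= 29403 * sqrt(2) / 651848+4329782337 / 126947398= 34.17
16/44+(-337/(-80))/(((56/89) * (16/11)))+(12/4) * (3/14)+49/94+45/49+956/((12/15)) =311823398057/259409920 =1202.05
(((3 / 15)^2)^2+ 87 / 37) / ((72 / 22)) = 149633 / 208125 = 0.72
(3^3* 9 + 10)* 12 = 3036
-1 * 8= -8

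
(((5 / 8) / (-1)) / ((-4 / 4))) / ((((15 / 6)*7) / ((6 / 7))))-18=-1761 / 98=-17.97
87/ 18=29/ 6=4.83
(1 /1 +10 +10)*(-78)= -1638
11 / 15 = 0.73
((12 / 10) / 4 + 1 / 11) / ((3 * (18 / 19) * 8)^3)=0.00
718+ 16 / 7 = 5042 / 7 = 720.29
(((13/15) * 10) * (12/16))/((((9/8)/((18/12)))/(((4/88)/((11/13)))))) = 0.47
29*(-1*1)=-29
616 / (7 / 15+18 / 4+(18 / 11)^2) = 2236080 / 27749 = 80.58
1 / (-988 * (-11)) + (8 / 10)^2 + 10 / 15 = 1065139 / 815100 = 1.31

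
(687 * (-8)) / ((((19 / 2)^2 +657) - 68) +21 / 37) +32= 2406208 / 100613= 23.92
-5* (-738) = 3690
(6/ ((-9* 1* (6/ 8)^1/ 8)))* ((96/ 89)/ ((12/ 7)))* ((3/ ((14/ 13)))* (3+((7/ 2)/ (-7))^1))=-8320/ 267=-31.16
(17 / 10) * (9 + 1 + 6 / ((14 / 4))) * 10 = 1394 / 7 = 199.14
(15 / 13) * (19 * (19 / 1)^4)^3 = 227716905448121974485 / 13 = 17516685034470921114.23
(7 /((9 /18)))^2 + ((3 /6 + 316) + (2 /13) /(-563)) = 7501971 /14638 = 512.50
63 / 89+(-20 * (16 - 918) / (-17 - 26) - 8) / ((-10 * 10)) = 476769 / 95675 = 4.98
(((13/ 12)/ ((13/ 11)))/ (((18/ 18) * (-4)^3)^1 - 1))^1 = -11/ 780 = -0.01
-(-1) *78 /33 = 2.36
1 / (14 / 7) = 1 / 2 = 0.50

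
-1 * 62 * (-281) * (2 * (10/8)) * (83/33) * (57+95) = 549489880/33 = 16651208.48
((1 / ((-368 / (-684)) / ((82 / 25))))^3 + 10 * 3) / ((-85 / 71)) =-1629850073853 / 7604375000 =-214.33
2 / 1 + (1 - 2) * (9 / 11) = 13 / 11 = 1.18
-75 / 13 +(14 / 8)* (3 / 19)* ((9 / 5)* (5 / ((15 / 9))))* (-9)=-94839 / 4940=-19.20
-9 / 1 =-9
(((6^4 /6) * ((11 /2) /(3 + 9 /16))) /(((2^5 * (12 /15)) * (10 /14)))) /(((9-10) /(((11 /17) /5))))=-7623 /3230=-2.36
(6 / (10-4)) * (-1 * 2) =-2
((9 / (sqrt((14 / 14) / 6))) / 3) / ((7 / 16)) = 48*sqrt(6) / 7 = 16.80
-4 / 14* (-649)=1298 / 7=185.43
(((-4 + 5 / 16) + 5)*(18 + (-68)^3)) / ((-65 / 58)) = 95739063 / 260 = 368227.17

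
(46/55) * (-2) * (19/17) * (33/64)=-0.96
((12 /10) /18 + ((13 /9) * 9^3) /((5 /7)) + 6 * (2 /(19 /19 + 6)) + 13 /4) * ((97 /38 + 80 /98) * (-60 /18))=-433030069 /26068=-16611.56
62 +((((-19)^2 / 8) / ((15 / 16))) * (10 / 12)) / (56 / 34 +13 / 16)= 471494 / 6021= 78.31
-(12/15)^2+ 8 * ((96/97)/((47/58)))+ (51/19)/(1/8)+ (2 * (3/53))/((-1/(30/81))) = 31569513428/1032955425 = 30.56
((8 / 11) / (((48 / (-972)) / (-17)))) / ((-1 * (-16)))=1377 / 88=15.65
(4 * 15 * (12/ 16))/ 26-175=-4505/ 26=-173.27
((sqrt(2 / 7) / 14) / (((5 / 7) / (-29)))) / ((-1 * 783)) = sqrt(14) / 1890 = 0.00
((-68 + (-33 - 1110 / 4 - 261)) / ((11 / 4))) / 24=-1279 / 132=-9.69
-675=-675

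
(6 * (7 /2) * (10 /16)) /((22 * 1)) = 105 /176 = 0.60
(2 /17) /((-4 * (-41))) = 1 /1394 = 0.00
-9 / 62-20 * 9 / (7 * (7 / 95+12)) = -36531 / 16058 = -2.27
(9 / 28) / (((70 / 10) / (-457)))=-4113 / 196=-20.98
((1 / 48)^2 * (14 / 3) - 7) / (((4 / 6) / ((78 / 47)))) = -314405 / 18048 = -17.42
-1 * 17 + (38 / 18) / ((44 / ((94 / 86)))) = -288583 / 17028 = -16.95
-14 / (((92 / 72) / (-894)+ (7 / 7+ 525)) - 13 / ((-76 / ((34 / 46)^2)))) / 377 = -161740692 / 2291365263265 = -0.00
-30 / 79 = -0.38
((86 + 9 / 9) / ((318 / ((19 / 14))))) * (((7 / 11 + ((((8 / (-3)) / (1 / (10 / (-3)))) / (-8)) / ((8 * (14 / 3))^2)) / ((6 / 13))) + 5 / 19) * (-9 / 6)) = -204775699 / 409536512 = -0.50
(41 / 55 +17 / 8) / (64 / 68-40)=-21471 / 292160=-0.07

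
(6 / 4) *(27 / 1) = 81 / 2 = 40.50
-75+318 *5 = 1515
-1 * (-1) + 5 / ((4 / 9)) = 49 / 4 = 12.25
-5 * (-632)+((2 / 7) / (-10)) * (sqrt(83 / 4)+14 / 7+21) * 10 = 22074 / 7- sqrt(83) / 7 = 3152.13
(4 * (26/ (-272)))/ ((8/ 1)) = -13/ 272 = -0.05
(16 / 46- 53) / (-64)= 1211 / 1472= 0.82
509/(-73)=-509/73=-6.97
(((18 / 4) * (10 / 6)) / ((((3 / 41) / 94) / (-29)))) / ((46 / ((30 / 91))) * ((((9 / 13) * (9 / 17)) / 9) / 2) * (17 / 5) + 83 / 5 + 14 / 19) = -265444250 / 25647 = -10349.91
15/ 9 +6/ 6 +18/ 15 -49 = -677/ 15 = -45.13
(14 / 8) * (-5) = -35 / 4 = -8.75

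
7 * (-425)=-2975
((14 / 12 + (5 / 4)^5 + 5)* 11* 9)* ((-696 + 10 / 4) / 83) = -1296188949 / 169984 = -7625.36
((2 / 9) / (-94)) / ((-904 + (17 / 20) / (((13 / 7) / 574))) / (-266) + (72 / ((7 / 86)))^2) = -242060 / 80118083081367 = -0.00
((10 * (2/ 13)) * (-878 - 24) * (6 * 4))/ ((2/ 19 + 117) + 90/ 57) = -3648/ 13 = -280.62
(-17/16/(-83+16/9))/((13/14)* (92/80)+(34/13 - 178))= -0.00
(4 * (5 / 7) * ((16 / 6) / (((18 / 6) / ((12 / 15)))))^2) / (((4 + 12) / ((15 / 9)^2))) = 1280 / 5103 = 0.25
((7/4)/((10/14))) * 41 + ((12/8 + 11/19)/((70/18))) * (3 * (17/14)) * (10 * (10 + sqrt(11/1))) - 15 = 36261 * sqrt(11)/1862 + 5217179/18620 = 344.78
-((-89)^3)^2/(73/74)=-36776615531114/73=-503789253850.88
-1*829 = -829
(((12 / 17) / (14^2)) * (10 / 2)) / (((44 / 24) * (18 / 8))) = 0.00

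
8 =8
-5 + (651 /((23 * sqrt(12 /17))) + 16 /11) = 30.14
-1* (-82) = 82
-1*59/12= -4.92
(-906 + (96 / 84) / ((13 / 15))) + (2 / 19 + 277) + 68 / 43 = -625.99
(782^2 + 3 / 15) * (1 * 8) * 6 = 146765808 / 5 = 29353161.60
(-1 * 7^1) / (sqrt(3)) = -7 * sqrt(3) / 3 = -4.04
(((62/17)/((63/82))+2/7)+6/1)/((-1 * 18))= -844/1377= -0.61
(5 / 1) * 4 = 20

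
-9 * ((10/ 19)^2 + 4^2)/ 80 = -13221/ 7220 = -1.83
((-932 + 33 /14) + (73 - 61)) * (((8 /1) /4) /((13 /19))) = -244093 /91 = -2682.34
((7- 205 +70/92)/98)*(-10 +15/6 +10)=-45365/9016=-5.03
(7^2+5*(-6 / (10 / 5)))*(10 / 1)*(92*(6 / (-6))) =-31280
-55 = -55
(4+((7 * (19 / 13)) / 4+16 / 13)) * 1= 405 / 52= 7.79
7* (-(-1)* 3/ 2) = 21/ 2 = 10.50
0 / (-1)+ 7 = 7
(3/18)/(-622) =-1/3732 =-0.00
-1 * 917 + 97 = -820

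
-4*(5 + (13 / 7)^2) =-1656 / 49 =-33.80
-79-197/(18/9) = -355/2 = -177.50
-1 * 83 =-83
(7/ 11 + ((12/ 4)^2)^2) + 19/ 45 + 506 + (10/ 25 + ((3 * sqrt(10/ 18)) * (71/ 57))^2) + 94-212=85454872/ 178695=478.22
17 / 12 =1.42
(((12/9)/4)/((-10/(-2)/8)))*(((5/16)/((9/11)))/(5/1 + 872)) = 11/47358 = 0.00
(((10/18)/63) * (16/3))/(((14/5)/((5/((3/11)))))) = 11000/35721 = 0.31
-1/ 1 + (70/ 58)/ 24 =-0.95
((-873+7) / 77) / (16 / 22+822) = -433 / 31675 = -0.01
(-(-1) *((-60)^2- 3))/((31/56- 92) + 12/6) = -40.21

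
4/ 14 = 2/ 7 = 0.29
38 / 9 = 4.22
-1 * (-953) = 953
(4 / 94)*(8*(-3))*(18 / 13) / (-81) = 32 / 1833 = 0.02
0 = 0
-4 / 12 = -1 / 3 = -0.33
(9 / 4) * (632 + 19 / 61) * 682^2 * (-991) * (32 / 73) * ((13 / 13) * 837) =-1071423719898513696 / 4453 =-240607168178422.12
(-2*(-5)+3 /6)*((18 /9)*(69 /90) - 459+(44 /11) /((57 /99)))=-4730.45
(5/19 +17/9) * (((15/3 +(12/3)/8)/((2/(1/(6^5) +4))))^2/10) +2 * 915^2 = 34627213756096915/20679432192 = 1674476.04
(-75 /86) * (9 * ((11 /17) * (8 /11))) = -2700 /731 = -3.69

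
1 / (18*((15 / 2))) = 1 / 135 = 0.01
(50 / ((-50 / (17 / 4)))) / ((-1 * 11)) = 17 / 44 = 0.39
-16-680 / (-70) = -44 / 7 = -6.29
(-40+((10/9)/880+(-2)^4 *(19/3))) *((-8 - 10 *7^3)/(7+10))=-12404.02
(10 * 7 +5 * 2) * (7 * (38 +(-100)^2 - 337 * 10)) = 3734080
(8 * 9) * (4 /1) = 288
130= 130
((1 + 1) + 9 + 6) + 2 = 19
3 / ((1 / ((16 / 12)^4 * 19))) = 180.15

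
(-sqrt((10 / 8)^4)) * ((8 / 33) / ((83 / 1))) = -25 / 5478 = -0.00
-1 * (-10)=10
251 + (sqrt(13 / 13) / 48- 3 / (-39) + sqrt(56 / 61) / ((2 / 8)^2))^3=77732136613 / 242970624 + 1860925093 * sqrt(854) / 15092376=3923.22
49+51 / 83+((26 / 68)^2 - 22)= 2663579 / 95948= 27.76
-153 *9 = -1377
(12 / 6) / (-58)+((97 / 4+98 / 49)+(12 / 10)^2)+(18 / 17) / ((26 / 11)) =18011521 / 640900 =28.10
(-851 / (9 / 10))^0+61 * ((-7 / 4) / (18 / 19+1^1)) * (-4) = 8150 / 37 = 220.27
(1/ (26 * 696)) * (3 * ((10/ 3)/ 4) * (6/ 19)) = 5/ 114608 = 0.00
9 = 9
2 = 2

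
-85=-85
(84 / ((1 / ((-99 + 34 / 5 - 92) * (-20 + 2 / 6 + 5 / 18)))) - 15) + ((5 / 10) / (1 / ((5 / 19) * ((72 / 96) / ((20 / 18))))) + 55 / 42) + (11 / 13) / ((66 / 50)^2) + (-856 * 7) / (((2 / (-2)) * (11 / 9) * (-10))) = 4101216481823 / 13693680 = 299497.03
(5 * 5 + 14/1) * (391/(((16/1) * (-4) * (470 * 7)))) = -15249/210560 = -0.07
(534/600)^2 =0.79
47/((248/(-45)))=-2115/248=-8.53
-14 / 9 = -1.56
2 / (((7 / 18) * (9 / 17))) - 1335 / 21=-377 / 7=-53.86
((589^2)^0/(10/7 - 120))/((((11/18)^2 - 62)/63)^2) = -1458274104/165452651935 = -0.01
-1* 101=-101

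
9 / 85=0.11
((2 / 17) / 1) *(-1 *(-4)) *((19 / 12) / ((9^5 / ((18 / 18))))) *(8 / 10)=0.00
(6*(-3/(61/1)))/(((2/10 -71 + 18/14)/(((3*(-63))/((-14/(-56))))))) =-158760/49471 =-3.21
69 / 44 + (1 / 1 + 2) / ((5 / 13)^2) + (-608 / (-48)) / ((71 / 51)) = 2416943 / 78100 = 30.95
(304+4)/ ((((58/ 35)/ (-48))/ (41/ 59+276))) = -4223604000/ 1711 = -2468500.29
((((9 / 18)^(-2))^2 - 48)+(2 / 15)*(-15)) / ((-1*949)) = 34 / 949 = 0.04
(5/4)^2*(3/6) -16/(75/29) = -12973/2400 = -5.41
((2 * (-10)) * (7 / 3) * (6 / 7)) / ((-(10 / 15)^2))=90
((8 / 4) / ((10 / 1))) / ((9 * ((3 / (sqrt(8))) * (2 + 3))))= 2 * sqrt(2) / 675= 0.00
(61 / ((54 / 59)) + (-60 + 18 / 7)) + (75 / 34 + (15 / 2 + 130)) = 956995 / 6426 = 148.93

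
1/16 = 0.06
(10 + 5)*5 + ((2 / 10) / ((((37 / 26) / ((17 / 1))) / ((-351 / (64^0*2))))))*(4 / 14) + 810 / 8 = 56.45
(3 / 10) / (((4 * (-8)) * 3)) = -1 / 320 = -0.00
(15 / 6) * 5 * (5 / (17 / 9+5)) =1125 / 124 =9.07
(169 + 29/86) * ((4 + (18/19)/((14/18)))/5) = 5053361/28595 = 176.72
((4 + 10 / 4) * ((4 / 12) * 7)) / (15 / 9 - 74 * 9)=-91 / 3986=-0.02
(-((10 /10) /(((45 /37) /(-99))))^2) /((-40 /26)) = 4306.87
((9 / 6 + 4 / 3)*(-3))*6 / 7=-51 / 7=-7.29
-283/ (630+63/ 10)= -2830/ 6363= -0.44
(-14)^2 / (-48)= -49 / 12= -4.08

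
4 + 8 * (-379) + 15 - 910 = -3923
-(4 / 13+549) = -7141 / 13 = -549.31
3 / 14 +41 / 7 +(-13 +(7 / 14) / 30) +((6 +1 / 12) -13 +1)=-12.83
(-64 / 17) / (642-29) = -64 / 10421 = -0.01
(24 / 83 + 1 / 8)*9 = 2475 / 664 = 3.73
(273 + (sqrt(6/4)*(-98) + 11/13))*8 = 28480/13 -392*sqrt(6) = 1230.57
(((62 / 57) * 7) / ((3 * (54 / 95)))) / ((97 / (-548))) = -594580 / 23571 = -25.23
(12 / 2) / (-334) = -3 / 167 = -0.02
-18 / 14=-9 / 7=-1.29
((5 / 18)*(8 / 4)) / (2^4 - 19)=-5 / 27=-0.19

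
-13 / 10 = -1.30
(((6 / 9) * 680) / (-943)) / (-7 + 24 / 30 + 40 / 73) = 496400 / 5836227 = 0.09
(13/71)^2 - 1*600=-3024431/5041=-599.97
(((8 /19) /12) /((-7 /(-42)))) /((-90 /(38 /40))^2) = 19 /810000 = 0.00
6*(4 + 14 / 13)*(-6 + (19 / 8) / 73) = -345015 / 1898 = -181.78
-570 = -570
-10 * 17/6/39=-85/117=-0.73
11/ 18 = 0.61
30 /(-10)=-3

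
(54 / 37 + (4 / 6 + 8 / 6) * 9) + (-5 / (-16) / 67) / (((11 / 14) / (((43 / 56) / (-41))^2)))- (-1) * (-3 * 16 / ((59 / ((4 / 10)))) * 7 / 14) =935214228062327 / 48464857745920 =19.30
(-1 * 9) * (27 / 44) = -243 / 44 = -5.52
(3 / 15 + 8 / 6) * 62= 1426 / 15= 95.07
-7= -7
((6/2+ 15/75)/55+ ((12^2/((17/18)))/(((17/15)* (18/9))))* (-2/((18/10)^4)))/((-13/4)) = 109500608/27895725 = 3.93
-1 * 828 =-828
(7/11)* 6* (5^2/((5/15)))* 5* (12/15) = 12600/11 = 1145.45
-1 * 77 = -77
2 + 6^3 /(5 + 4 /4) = 38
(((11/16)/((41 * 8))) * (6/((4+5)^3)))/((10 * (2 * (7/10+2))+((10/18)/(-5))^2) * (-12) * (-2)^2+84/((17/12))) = -187/27460306944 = -0.00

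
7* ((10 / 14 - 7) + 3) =-23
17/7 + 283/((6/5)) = 10007/42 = 238.26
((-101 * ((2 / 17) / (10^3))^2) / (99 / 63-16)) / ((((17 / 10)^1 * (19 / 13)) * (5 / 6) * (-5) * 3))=-0.00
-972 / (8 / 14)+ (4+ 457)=-1240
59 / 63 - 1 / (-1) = 122 / 63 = 1.94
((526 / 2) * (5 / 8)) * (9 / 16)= 11835 / 128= 92.46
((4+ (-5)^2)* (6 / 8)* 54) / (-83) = -14.15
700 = 700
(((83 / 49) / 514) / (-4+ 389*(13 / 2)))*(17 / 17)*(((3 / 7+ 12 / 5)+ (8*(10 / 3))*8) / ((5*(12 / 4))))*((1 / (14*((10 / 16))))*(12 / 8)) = 0.00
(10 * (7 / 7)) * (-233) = -2330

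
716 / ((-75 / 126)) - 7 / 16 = -481327 / 400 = -1203.32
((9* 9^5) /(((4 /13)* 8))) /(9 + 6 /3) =6908733 /352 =19627.08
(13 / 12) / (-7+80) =13 / 876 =0.01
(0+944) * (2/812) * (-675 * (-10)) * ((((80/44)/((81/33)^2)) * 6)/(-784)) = -3245000/89523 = -36.25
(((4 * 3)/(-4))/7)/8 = -3/56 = -0.05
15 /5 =3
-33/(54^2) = -11/972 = -0.01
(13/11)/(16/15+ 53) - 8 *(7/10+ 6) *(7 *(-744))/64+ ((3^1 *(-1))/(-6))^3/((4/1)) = 6225791917/1427360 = 4361.75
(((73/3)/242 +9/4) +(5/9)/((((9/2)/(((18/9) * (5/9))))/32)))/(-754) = -2378159/266038344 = -0.01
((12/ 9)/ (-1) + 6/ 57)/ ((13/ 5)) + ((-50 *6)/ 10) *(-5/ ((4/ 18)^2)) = 4500875/ 1482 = 3037.03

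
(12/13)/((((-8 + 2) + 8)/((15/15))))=6/13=0.46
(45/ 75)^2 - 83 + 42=-1016/ 25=-40.64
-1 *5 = -5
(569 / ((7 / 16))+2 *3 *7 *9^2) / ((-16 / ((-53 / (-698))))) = -22.32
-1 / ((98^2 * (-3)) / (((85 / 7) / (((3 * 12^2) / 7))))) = 85 / 12446784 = 0.00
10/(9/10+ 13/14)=175/32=5.47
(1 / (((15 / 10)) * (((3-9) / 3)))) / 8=-0.04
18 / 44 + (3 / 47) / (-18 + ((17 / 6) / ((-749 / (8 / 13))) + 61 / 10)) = 0.40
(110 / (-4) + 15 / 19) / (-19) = 1.41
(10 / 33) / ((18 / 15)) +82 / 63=359 / 231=1.55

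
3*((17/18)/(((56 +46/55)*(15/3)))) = 187/18756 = 0.01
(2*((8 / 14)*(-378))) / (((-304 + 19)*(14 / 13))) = 1.41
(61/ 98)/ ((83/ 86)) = 2623/ 4067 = 0.64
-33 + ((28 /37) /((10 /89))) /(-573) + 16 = -1803331 /106005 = -17.01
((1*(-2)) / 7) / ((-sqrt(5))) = 2*sqrt(5) / 35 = 0.13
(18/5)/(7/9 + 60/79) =12798/5465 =2.34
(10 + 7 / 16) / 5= 167 / 80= 2.09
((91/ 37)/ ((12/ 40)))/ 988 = 35/ 4218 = 0.01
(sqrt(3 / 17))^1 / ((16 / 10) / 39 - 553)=-195 * sqrt(51) / 1833059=-0.00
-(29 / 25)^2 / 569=-841 / 355625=-0.00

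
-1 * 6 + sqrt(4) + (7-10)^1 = -7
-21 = -21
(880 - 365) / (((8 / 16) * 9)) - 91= 211 / 9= 23.44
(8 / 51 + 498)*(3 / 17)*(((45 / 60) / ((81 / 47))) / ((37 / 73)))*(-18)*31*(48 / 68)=-5404415132 / 181781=-29730.36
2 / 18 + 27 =244 / 9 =27.11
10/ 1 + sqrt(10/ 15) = sqrt(6)/ 3 + 10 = 10.82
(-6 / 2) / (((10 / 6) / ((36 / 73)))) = -324 / 365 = -0.89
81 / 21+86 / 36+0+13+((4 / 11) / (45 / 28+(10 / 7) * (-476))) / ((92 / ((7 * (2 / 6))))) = 11653899143 / 605522610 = 19.25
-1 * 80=-80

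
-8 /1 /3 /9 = -8 /27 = -0.30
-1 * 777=-777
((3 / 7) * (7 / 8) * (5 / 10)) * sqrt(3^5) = 27 * sqrt(3) / 16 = 2.92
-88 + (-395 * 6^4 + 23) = -511985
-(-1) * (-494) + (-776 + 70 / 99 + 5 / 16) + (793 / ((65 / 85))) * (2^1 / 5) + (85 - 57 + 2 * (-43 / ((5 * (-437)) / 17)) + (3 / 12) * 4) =-570733333 / 692208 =-824.51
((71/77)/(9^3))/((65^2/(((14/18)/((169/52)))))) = 284/3963992175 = 0.00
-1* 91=-91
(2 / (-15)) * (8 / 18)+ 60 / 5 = 1612 / 135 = 11.94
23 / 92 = 1 / 4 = 0.25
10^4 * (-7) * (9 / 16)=-39375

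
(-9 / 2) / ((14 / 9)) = -81 / 28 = -2.89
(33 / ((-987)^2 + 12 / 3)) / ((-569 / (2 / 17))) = -66 / 9423175429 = -0.00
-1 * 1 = -1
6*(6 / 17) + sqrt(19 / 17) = sqrt(323) / 17 + 36 / 17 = 3.17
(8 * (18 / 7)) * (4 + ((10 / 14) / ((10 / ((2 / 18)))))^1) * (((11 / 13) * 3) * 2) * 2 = 533280 / 637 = 837.17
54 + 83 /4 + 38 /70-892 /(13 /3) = -237607 /1820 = -130.55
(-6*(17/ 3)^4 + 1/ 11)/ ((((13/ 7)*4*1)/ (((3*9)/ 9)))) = -12862045/ 5148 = -2498.45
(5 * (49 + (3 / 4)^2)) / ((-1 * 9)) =-3965 / 144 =-27.53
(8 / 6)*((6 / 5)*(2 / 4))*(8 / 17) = 0.38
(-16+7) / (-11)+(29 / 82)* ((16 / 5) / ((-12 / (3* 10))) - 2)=-1226 / 451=-2.72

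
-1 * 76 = -76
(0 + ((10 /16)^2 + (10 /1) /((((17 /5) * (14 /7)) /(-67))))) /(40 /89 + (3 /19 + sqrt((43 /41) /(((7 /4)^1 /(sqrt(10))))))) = -37541573032022893325 * 10^(3 /4) * sqrt(12341) /316518651609465365496 - 92422897392880606825 * 10^(1 /4) * sqrt(12341) /1266074606437861461984 + 16109731864964024826175 /2532149212875722923968 + 6543667125733717199675 * sqrt(10) /633037303218930730992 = -49.47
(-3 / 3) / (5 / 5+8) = -1 / 9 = -0.11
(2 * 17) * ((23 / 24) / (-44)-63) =-1131367 / 528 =-2142.74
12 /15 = 4 /5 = 0.80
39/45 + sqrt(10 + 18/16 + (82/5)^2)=13/15 + sqrt(112034)/20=17.60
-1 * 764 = -764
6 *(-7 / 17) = -42 / 17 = -2.47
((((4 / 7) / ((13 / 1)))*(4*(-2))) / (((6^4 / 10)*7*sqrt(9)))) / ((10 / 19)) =-38 / 154791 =-0.00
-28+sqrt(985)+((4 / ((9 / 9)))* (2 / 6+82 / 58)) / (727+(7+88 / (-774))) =-115270468 / 4118203+sqrt(985) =3.39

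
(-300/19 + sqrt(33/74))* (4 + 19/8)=-3825/38 + 51* sqrt(2442)/592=-96.40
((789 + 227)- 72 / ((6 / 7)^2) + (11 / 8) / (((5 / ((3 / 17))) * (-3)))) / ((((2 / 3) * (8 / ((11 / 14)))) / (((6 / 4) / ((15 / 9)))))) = 185396013 / 1523200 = 121.71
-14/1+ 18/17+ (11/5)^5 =2050367/53125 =38.60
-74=-74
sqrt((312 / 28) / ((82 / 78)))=39 * sqrt(574) / 287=3.26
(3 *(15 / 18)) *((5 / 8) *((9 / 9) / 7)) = 25 / 112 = 0.22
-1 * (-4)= 4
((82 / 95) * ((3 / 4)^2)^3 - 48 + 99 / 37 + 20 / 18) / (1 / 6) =-2854553843 / 10798080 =-264.36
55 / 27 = 2.04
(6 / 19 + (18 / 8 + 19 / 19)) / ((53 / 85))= 5.72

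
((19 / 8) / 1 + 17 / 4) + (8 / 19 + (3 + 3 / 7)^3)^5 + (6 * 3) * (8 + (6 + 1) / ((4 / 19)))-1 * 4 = 112013115.48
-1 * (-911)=911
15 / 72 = 5 / 24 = 0.21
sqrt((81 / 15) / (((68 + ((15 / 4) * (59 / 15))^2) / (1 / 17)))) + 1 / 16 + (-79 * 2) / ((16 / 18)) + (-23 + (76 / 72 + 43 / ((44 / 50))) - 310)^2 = 12 * sqrt(129455) / 129455 + 12538545757 / 156816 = 79957.09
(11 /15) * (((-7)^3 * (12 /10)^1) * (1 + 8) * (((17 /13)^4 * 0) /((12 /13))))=0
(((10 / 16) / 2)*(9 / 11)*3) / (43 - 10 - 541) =-135 / 89408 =-0.00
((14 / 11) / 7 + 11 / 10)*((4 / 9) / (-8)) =-0.07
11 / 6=1.83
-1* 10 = -10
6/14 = 3/7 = 0.43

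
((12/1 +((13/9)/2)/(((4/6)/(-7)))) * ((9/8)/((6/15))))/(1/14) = 5565/32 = 173.91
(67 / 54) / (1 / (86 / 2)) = 2881 / 54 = 53.35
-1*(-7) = 7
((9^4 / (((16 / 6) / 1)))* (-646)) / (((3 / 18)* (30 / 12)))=-19072827 / 5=-3814565.40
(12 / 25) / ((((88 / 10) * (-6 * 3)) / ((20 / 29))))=-2 / 957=-0.00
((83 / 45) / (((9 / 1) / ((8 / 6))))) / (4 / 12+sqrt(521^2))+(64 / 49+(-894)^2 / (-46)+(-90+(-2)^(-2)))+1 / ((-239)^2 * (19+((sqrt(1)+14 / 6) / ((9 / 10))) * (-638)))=-279912590863449179837 / 16028767266514380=-17463.14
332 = 332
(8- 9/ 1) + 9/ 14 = -5/ 14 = -0.36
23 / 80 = 0.29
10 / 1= 10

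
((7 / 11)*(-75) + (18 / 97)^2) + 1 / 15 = -73938916 / 1552485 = -47.63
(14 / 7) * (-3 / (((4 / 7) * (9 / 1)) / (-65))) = 455 / 6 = 75.83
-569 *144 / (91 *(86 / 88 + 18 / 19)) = -68498496 / 146419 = -467.83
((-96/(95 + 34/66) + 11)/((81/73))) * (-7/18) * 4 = -2012318/143613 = -14.01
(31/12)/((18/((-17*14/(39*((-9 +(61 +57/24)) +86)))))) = -7378/1182519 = -0.01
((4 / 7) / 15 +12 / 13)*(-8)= -7.69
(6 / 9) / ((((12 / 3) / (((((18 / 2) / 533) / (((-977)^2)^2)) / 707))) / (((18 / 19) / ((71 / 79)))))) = 2133 / 463166166462699769979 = 0.00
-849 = -849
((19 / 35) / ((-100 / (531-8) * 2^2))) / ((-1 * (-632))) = -9937 / 8848000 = -0.00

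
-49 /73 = -0.67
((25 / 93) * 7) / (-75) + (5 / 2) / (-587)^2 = -4822571 / 192269502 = -0.03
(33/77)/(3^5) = 1/567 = 0.00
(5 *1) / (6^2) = 5 / 36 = 0.14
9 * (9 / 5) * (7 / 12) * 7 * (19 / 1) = 25137 / 20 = 1256.85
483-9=474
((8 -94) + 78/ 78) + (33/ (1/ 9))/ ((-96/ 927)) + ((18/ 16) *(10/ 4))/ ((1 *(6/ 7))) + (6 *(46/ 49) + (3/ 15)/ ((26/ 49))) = -75003321/ 25480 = -2943.62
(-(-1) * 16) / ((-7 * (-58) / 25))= 200 / 203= 0.99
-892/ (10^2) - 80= -88.92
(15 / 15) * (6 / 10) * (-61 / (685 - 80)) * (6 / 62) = -549 / 93775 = -0.01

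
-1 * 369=-369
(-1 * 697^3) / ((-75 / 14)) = 4740524222 / 75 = 63206989.63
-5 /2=-2.50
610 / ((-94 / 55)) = -16775 / 47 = -356.91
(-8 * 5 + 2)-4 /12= -115 /3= -38.33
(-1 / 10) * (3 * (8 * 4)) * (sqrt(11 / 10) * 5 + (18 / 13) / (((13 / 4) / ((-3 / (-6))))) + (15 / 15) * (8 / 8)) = -24 * sqrt(110) / 5 - 1968 / 169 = -61.99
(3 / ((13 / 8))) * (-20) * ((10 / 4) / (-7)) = 13.19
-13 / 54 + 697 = 37625 / 54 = 696.76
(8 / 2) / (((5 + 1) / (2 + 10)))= 8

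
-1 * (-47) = 47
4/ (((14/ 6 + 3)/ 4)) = 3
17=17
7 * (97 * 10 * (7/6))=23765/3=7921.67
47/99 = 0.47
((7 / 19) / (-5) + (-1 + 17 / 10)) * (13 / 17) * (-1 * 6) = -273 / 95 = -2.87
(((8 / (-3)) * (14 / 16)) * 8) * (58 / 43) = -3248 / 129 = -25.18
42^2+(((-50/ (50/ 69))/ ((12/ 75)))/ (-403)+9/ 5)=14240973/ 8060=1766.87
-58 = -58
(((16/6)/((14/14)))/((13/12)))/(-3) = -32/39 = -0.82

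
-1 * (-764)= 764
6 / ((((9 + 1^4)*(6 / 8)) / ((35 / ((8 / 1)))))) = 7 / 2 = 3.50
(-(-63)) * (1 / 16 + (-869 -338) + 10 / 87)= -35277837 / 464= -76029.82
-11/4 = -2.75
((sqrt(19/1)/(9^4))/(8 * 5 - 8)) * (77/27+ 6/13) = 1163 * sqrt(19)/73693152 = 0.00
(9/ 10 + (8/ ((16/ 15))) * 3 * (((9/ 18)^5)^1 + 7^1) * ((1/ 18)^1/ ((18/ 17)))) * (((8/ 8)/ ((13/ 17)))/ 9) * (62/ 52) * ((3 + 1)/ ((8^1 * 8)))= 6206479/ 62300160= 0.10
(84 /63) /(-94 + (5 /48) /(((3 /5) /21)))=-64 /4337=-0.01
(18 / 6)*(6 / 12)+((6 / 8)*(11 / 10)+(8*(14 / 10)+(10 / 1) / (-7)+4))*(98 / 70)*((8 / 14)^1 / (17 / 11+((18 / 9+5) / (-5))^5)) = -2852833 / 1844528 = -1.55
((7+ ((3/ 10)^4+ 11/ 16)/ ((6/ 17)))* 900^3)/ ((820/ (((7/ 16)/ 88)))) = 104041665/ 2624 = 39650.02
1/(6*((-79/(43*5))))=-215/474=-0.45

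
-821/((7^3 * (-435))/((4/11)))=3284/1641255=0.00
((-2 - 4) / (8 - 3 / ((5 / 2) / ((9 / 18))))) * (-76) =2280 / 37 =61.62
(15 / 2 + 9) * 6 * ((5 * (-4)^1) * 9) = -17820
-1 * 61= -61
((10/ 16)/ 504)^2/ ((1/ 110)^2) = 75625/ 4064256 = 0.02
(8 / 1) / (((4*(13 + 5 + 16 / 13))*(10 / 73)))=949 / 1250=0.76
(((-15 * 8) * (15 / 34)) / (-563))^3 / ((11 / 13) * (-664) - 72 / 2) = -2369250000 / 1703510243066573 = -0.00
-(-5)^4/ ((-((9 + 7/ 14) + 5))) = 1250/ 29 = 43.10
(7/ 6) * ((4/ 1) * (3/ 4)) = 7/ 2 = 3.50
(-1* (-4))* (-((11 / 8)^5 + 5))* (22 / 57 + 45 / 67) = -437411583 / 10428416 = -41.94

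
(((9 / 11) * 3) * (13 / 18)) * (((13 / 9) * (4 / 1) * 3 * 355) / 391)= 119990 / 4301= 27.90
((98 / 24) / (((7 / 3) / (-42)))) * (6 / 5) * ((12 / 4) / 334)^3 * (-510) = 607257 / 18629852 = 0.03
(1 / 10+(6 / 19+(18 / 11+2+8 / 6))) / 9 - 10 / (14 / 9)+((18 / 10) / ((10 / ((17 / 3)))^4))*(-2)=-6124026169 / 987525000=-6.20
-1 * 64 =-64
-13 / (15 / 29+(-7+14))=-1.73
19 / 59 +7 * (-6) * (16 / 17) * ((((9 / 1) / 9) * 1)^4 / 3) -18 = -30947 / 1003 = -30.85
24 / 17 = 1.41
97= 97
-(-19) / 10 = 19 / 10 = 1.90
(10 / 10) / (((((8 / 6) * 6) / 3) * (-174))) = -1 / 464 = -0.00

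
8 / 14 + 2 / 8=0.82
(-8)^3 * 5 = -2560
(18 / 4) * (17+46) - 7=553 / 2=276.50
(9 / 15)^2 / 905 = 9 / 22625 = 0.00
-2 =-2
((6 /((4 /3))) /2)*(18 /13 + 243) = 28593 /52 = 549.87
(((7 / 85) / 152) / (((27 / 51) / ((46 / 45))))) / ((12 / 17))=2737 / 1846800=0.00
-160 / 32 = -5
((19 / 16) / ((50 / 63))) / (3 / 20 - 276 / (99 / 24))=-693 / 30920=-0.02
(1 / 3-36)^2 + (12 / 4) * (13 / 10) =114841 / 90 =1276.01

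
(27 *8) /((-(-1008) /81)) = 243 /14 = 17.36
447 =447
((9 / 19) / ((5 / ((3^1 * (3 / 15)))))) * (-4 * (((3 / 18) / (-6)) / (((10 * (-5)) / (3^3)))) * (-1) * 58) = 2349 / 11875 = 0.20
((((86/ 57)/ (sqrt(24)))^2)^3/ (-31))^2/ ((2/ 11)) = 439555938769888340411/ 105477336303825769570789448832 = 0.00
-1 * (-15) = 15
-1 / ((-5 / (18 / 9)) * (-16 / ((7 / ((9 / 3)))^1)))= -7 / 120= -0.06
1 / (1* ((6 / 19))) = 19 / 6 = 3.17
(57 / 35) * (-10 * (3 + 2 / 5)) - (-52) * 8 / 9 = -2882 / 315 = -9.15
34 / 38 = 0.89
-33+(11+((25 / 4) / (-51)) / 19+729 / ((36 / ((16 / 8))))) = 71681 / 3876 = 18.49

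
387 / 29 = 13.34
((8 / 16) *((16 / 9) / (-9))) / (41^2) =-0.00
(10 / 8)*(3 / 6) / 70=1 / 112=0.01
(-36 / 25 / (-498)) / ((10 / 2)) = 6 / 10375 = 0.00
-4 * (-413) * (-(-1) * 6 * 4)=39648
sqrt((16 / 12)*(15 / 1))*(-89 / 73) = -178*sqrt(5) / 73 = -5.45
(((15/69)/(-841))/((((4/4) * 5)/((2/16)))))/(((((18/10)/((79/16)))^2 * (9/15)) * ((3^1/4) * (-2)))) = 780125/14439472128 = 0.00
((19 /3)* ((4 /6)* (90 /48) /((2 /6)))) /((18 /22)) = 1045 /36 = 29.03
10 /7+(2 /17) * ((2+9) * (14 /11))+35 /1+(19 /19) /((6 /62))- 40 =3002 /357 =8.41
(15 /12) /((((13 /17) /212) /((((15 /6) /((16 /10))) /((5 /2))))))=22525 /104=216.59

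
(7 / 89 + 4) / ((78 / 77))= 4.03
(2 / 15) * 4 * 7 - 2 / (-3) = 4.40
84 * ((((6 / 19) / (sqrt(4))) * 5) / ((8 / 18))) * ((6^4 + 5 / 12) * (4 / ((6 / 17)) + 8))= 142113195 / 38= 3739820.92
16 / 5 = 3.20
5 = 5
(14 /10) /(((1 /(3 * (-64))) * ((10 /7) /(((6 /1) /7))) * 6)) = -672 /25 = -26.88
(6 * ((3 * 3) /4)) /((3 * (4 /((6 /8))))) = 27 /32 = 0.84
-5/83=-0.06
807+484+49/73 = 94292/73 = 1291.67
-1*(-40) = 40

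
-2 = -2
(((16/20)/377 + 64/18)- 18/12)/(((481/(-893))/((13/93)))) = -62346581/116753130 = -0.53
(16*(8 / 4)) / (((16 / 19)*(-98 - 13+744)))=38 / 633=0.06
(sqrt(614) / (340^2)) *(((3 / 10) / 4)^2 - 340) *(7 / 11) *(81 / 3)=-1.25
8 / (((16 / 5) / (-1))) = -5 / 2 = -2.50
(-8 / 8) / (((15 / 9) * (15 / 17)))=-17 / 25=-0.68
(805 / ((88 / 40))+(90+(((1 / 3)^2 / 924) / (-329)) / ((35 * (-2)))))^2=63006879529702918681 / 303131778062400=207853.10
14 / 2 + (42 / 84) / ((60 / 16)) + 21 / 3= 212 / 15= 14.13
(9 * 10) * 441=39690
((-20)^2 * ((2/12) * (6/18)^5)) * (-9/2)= -100/81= -1.23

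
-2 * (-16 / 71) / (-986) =-0.00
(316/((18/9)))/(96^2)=79/4608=0.02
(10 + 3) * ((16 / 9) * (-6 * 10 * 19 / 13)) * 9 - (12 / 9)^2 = -164176 / 9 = -18241.78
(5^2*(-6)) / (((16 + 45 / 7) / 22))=-23100 / 157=-147.13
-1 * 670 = -670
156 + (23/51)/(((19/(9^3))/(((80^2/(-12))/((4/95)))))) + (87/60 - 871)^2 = 3652257777/6800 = 537096.73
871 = 871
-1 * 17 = -17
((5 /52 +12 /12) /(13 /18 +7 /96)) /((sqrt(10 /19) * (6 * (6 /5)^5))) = 0.13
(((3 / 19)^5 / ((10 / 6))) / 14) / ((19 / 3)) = 2187 / 3293211670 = 0.00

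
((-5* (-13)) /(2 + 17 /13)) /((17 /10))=8450 /731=11.56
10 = 10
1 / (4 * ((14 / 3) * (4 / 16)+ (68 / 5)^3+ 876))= 375 / 5088934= 0.00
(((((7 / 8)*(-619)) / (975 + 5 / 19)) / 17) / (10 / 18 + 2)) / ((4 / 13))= -9632259 / 231847360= -0.04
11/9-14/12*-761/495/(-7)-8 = -20891/2970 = -7.03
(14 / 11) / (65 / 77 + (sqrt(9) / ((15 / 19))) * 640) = 98 / 187329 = 0.00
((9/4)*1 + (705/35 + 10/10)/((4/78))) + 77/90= 523393/1260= 415.39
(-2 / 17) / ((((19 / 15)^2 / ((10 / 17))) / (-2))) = 9000 / 104329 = 0.09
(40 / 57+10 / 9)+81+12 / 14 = 100153 / 1197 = 83.67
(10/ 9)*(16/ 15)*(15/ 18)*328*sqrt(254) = 26240*sqrt(254)/ 81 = 5162.92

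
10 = 10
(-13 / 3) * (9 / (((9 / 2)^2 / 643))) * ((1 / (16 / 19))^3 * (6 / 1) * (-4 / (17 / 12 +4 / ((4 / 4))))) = 4410337 / 480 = 9188.20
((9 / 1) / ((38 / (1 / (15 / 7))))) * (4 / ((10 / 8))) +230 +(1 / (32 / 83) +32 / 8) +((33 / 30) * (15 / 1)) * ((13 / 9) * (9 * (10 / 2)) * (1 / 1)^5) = 19903601 / 15200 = 1309.45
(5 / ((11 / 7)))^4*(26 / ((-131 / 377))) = -14709126250 / 1917971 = -7669.11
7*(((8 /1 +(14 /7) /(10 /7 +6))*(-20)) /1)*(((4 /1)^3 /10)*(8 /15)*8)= -1232896 /39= -31612.72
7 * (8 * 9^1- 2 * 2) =476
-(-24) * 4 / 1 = 96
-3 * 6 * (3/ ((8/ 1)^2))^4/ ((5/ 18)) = -6561/ 20971520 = -0.00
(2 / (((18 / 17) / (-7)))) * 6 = -238 / 3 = -79.33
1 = 1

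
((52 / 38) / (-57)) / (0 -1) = 26 / 1083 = 0.02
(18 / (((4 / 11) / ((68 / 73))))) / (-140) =-1683 / 5110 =-0.33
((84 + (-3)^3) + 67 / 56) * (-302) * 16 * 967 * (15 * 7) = -28552164180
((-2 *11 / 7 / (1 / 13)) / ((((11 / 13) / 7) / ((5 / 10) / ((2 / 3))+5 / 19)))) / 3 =-13013 / 114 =-114.15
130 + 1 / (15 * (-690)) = 1345499 / 10350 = 130.00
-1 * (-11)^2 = -121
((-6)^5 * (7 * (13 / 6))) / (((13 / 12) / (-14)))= 1524096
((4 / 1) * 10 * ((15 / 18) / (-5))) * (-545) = 10900 / 3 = 3633.33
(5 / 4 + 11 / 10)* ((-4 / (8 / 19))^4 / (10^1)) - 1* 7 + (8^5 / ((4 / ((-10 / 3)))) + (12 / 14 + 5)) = -1706457973 / 67200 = -25393.72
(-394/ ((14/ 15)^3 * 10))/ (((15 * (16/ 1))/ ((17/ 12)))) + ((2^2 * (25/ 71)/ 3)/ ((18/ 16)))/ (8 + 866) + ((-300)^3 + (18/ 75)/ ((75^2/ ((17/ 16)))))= -62065666808350008402163/ 2298728376000000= -27000000.29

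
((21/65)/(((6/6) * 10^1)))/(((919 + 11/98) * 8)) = 0.00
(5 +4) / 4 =2.25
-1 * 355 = -355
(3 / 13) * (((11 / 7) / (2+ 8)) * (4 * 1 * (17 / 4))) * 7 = 561 / 130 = 4.32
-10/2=-5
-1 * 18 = -18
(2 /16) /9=1 /72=0.01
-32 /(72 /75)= -100 /3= -33.33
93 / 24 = 31 / 8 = 3.88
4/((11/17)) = 6.18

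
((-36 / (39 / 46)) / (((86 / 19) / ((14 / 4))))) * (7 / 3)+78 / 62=-1305805 / 17329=-75.35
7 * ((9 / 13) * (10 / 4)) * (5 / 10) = 6.06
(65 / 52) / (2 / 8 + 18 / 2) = 5 / 37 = 0.14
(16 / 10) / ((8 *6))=1 / 30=0.03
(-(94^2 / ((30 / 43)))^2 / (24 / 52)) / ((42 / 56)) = -938343137576 / 2025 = -463379327.20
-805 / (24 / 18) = -2415 / 4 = -603.75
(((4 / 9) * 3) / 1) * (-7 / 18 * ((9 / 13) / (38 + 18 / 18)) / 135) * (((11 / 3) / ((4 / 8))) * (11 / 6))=-1694 / 1848015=-0.00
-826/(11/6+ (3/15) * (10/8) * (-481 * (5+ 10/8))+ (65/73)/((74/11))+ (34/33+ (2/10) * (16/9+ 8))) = 17669725920/15971441707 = 1.11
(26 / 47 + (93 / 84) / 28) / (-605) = -21841 / 22293040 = -0.00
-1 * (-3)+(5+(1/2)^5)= 257/32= 8.03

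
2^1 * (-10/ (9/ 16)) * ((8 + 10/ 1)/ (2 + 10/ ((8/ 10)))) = -1280/ 29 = -44.14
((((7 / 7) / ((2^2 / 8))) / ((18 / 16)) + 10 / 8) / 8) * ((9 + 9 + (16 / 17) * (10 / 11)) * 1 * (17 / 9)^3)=48.09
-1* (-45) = 45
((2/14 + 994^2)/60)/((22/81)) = 186738831/3080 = 60629.49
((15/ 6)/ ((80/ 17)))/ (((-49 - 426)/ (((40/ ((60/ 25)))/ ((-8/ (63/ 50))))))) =357/ 121600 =0.00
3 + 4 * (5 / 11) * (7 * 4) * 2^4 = 8993 / 11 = 817.55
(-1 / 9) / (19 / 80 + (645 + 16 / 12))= -80 / 465531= -0.00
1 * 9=9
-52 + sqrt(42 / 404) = -52 + sqrt(4242) / 202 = -51.68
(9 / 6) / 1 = 3 / 2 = 1.50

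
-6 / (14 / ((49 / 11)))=-21 / 11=-1.91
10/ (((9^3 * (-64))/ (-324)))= 5/ 72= 0.07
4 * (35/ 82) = 70/ 41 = 1.71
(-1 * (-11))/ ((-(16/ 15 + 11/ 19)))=-3135/ 469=-6.68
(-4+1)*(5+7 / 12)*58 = -1943 / 2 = -971.50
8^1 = 8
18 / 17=1.06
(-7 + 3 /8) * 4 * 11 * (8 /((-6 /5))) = 5830 /3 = 1943.33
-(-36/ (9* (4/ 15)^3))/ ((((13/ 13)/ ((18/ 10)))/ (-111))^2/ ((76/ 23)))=2559872565/ 92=27824701.79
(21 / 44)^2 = 441 / 1936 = 0.23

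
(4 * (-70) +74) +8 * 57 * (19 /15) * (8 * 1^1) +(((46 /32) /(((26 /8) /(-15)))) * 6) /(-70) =8035971 /1820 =4415.37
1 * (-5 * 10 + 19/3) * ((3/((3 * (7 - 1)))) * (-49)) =6419/18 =356.61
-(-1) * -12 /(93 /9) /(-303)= 0.00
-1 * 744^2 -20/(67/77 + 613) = -6541135297/11817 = -553536.03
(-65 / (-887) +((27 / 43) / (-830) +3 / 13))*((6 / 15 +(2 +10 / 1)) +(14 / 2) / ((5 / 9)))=624089015 / 82308278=7.58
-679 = -679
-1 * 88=-88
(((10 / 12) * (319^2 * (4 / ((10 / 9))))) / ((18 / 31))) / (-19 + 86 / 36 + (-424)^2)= 2.92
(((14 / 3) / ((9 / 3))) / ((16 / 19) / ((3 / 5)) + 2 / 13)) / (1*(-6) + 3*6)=1729 / 20772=0.08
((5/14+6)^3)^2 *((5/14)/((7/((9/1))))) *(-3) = -67092474279735/737894528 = -90924.21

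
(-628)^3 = -247673152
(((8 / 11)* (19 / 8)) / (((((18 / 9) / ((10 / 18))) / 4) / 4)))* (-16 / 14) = -6080 / 693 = -8.77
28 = 28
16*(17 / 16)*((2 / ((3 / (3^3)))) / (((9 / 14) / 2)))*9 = 8568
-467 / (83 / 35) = -16345 / 83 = -196.93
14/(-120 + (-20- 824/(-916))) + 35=555842/15927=34.90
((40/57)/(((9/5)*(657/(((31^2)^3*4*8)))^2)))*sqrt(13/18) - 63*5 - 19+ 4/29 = -9682/29+ 80656669059947495526400*sqrt(26)/664307811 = 619095429299183.58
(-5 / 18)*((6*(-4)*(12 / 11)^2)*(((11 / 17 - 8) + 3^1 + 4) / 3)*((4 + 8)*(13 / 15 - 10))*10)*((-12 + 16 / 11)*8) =-86304.37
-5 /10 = -1 /2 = -0.50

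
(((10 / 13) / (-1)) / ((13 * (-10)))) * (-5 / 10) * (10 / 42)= -5 / 7098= -0.00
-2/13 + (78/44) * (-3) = -1565/286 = -5.47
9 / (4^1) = 9 / 4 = 2.25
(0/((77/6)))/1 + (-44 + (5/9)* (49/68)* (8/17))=-113954/2601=-43.81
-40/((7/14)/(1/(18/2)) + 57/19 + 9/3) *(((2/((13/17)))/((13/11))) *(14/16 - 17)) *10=1608200/1183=1359.43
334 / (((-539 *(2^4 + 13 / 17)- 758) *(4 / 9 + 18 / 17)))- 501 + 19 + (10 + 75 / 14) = -125097449933 / 268066610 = -466.67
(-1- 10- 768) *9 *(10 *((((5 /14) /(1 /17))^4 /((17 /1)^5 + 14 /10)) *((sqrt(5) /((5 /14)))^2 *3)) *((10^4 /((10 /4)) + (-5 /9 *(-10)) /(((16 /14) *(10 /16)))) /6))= -3666902068953125 /695730616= -5270577.41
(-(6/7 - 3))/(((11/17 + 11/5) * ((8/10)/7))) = 6375/968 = 6.59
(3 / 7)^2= 9 / 49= 0.18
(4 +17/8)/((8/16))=49/4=12.25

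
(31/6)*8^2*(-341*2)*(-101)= 68330944/3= 22776981.33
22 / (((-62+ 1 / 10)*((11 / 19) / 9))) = -3420 / 619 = -5.53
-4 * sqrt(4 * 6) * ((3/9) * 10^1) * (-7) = 560 * sqrt(6)/3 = 457.24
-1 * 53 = -53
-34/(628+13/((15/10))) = -51/955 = -0.05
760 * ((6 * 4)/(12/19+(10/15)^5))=23897.30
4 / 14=0.29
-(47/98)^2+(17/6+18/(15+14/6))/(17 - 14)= 1191751/1123668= 1.06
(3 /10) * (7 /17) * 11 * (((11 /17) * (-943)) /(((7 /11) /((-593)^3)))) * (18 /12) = 2355571752659829 /5780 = 407538365512.08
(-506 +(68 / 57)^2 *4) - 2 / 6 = -1626581 / 3249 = -500.64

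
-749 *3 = -2247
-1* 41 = -41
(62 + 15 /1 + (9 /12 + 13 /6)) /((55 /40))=1918 /33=58.12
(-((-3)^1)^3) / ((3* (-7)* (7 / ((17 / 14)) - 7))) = 51 / 49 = 1.04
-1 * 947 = -947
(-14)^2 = 196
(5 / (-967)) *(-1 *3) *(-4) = -60 / 967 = -0.06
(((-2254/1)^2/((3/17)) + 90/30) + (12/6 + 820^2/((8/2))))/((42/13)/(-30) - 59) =-5646750655/11526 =-489914.16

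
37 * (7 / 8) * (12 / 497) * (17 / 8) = 1887 / 1136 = 1.66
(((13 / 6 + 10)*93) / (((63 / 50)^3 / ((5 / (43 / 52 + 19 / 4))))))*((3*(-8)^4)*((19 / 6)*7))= 143094016000000 / 1035909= 138133770.44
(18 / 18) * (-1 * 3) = -3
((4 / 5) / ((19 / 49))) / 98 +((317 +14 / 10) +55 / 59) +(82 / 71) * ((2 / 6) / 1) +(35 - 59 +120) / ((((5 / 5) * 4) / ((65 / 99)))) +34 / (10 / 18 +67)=14120042213 / 42024048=336.00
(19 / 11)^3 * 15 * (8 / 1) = 823080 / 1331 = 618.39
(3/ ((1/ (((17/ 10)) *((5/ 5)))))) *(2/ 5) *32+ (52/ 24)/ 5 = 9857/ 150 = 65.71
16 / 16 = 1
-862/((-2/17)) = 7327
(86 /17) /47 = 86 /799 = 0.11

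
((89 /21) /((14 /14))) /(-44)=-89 /924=-0.10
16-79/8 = 6.12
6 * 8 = 48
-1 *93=-93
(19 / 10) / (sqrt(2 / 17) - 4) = -323 / 675 - 19 * sqrt(34) / 2700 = -0.52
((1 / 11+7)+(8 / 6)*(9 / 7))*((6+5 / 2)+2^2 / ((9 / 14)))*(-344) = -10301080 / 231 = -44593.42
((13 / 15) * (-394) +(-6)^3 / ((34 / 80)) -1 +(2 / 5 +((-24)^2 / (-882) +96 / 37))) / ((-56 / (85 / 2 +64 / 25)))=294549523001 / 431494000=682.63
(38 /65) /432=19 /14040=0.00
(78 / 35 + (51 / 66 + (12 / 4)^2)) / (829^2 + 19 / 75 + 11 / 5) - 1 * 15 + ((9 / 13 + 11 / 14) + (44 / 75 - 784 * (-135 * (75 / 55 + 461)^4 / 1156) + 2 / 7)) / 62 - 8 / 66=12456607758810703405520754367103 / 184571566891945533300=67489310344.88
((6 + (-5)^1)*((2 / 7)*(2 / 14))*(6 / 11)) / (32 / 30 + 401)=180 / 3250709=0.00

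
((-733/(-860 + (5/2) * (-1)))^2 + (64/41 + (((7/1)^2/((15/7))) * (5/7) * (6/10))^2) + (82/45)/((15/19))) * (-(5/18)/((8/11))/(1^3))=-38.44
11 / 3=3.67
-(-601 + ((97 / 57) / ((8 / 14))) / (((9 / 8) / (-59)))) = 388435 / 513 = 757.18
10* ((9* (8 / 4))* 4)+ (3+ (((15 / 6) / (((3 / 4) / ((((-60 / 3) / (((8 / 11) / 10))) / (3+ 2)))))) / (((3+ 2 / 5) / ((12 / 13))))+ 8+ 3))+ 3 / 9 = 453863 / 663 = 684.56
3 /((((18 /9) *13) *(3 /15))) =15 /26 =0.58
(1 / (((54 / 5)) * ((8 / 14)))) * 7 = 245 / 216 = 1.13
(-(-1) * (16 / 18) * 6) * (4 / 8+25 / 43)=248 / 43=5.77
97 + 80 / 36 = 893 / 9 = 99.22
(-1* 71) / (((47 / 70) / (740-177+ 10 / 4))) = -2810535 / 47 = -59798.62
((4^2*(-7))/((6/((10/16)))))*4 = -140/3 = -46.67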